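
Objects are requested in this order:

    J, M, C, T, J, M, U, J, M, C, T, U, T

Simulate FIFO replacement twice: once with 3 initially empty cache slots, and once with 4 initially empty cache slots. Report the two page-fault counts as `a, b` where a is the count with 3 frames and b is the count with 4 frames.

9, 10

3 frames: F F F F F F F . . F F . . → 9 faults.
4 frames: F F F F . . F F F F F F . → 10 faults.
10 > 9: adding a frame increased faults — Belady's anomaly.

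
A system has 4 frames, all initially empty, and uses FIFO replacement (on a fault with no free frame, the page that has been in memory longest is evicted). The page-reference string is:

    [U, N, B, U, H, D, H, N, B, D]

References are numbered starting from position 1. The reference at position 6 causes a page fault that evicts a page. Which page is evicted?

U

pos 1: U -> miss, frames {U}
pos 2: N -> miss, frames {U,N}
pos 3: B -> miss, frames {U,N,B}
pos 4: U -> hit
pos 5: H -> miss, frames {U,N,B,H}
pos 6: D -> miss, evict U, frames {N,B,H,D}
At position 6, page U is evicted.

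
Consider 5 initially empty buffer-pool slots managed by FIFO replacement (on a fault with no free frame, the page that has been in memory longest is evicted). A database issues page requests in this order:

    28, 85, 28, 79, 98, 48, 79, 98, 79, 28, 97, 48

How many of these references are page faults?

28 → fault, frames [28]
85 → fault, frames [28, 85]
28 → hit
79 → fault, frames [28, 85, 79]
98 → fault, frames [28, 85, 79, 98]
48 → fault, frames [28, 85, 79, 98, 48]
79 → hit
98 → hit
79 → hit
28 → hit
97 → fault, evict 28, frames [85, 79, 98, 48, 97]
48 → hit
Page faults: 6.

6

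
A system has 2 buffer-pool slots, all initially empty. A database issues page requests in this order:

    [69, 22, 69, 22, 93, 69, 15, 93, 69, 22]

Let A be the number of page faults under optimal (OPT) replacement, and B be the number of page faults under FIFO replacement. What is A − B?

-2

Under OPT: F F . . F . F . F F → 6 faults.
Under FIFO: F F . . F F F F F F → 8 faults.
A − B = 6 − 8 = -2.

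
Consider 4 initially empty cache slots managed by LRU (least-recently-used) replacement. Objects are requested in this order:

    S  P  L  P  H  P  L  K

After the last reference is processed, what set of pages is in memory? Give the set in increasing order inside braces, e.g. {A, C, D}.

S: fault, frames (S)
P: fault, frames (S P)
L: fault, frames (S P L)
P: hit
H: fault, frames (S L P H)
P: hit
L: hit
K: fault, evict S, frames (H P L K)

{H, K, L, P}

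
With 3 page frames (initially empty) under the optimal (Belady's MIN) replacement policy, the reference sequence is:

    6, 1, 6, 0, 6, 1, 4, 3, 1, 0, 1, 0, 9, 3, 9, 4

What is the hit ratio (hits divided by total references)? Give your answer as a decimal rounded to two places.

6: miss, frames {6}
1: miss, frames {6,1}
6: hit
0: miss, frames {6,1,0}
6: hit
1: hit
4: miss, evict 6, frames {1,0,4}
3: miss, evict 4, frames {1,0,3}
1: hit
0: hit
1: hit
0: hit
9: miss, evict 0, frames {1,3,9}
3: hit
9: hit
4: miss, evict 9, frames {1,3,4}
Hits: 9 of 16 references → 9/16 = 0.5625.

0.56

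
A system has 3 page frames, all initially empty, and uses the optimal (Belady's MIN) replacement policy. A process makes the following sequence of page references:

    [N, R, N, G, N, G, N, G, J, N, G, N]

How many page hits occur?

N → miss, frames {N}
R → miss, frames {N,R}
N → hit
G → miss, frames {N,R,G}
N → hit
G → hit
N → hit
G → hit
J → miss, evict R, frames {N,G,J}
N → hit
G → hit
N → hit
Hits: 8.

8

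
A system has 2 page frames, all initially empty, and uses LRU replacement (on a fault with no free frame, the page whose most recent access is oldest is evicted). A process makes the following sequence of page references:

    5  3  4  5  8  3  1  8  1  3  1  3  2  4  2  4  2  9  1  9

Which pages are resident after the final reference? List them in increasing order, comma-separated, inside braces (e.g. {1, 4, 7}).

5 -> miss, frames (5)
3 -> miss, frames (5 3)
4 -> miss, evict 5, frames (3 4)
5 -> miss, evict 3, frames (4 5)
8 -> miss, evict 4, frames (5 8)
3 -> miss, evict 5, frames (8 3)
1 -> miss, evict 8, frames (3 1)
8 -> miss, evict 3, frames (1 8)
1 -> hit
3 -> miss, evict 8, frames (1 3)
1 -> hit
3 -> hit
2 -> miss, evict 1, frames (3 2)
4 -> miss, evict 3, frames (2 4)
2 -> hit
4 -> hit
2 -> hit
9 -> miss, evict 4, frames (2 9)
1 -> miss, evict 2, frames (9 1)
9 -> hit

{1, 9}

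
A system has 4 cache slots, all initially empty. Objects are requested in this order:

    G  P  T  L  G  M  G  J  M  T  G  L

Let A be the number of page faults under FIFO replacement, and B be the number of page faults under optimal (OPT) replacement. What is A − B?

2

Under FIFO: F F F F . F F F . F . F → 9 faults.
Under OPT: F F F F . F . F . . . F → 7 faults.
A − B = 9 − 7 = 2.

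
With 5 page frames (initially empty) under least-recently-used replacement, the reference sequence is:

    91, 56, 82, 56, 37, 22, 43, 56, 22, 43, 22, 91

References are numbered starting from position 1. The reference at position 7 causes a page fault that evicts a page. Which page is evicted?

pos 1: 91 → fault, frames {91}
pos 2: 56 → fault, frames {91,56}
pos 3: 82 → fault, frames {91,56,82}
pos 4: 56 → hit
pos 5: 37 → fault, frames {91,82,56,37}
pos 6: 22 → fault, frames {91,82,56,37,22}
pos 7: 43 → fault, evict 91, frames {82,56,37,22,43}
At position 7, page 91 is evicted.

91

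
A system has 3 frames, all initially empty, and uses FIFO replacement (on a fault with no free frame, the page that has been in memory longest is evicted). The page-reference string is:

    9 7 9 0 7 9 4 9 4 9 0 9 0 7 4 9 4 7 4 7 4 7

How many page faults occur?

9 → miss, frames (9)
7 → miss, frames (9 7)
9 → hit
0 → miss, frames (9 7 0)
7 → hit
9 → hit
4 → miss, evict 9, frames (7 0 4)
9 → miss, evict 7, frames (0 4 9)
4 → hit
9 → hit
0 → hit
9 → hit
0 → hit
7 → miss, evict 0, frames (4 9 7)
4 → hit
9 → hit
4 → hit
7 → hit
4 → hit
7 → hit
4 → hit
7 → hit
Page faults: 6.

6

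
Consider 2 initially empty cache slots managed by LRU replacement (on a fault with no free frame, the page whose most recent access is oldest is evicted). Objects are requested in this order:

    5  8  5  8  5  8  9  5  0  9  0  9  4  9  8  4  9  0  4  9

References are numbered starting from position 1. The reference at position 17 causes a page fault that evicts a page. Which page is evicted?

8

pos 1: 5: fault, frames (5)
pos 2: 8: fault, frames (5 8)
pos 3: 5: hit
pos 4: 8: hit
pos 5: 5: hit
pos 6: 8: hit
pos 7: 9: fault, evict 5, frames (8 9)
pos 8: 5: fault, evict 8, frames (9 5)
pos 9: 0: fault, evict 9, frames (5 0)
pos 10: 9: fault, evict 5, frames (0 9)
pos 11: 0: hit
pos 12: 9: hit
pos 13: 4: fault, evict 0, frames (9 4)
pos 14: 9: hit
pos 15: 8: fault, evict 4, frames (9 8)
pos 16: 4: fault, evict 9, frames (8 4)
pos 17: 9: fault, evict 8, frames (4 9)
At position 17, page 8 is evicted.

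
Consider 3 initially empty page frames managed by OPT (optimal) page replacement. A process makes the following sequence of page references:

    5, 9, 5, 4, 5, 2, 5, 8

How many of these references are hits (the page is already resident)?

5: miss, frames {5}
9: miss, frames {5,9}
5: hit
4: miss, frames {5,9,4}
5: hit
2: miss, evict 4, frames {5,9,2}
5: hit
8: miss, evict 2, frames {5,9,8}
Hits: 3.

3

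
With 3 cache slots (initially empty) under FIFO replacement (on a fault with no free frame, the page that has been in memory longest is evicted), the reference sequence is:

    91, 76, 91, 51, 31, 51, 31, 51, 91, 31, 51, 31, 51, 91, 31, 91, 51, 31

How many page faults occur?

91 -> miss, frames [91]
76 -> miss, frames [91, 76]
91 -> hit
51 -> miss, frames [91, 76, 51]
31 -> miss, evict 91, frames [76, 51, 31]
51 -> hit
31 -> hit
51 -> hit
91 -> miss, evict 76, frames [51, 31, 91]
31 -> hit
51 -> hit
31 -> hit
51 -> hit
91 -> hit
31 -> hit
91 -> hit
51 -> hit
31 -> hit
Page faults: 5.

5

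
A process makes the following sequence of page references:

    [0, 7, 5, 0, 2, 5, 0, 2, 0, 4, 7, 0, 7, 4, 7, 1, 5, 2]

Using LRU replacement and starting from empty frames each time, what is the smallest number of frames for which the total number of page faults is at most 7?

f=1: 18 faults
f=2: 15 faults
f=3: 9 faults
f=4: 9 faults
f=5: 8 faults
f=6: 6 faults
Smallest f with faults ≤ 7 is 6.

6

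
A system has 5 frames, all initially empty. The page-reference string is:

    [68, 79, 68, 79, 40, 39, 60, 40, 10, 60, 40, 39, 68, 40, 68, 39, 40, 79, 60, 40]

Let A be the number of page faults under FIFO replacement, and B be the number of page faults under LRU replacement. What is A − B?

1

Under FIFO: F F . . F F F . F . . . F . . . . F . F → 9 faults.
Under LRU: F F . . F F F . F . . . F . . . . F . . → 8 faults.
A − B = 9 − 8 = 1.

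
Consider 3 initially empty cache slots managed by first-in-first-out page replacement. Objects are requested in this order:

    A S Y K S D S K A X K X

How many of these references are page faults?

9

A: miss, frames (A)
S: miss, frames (A S)
Y: miss, frames (A S Y)
K: miss, evict A, frames (S Y K)
S: hit
D: miss, evict S, frames (Y K D)
S: miss, evict Y, frames (K D S)
K: hit
A: miss, evict K, frames (D S A)
X: miss, evict D, frames (S A X)
K: miss, evict S, frames (A X K)
X: hit
Page faults: 9.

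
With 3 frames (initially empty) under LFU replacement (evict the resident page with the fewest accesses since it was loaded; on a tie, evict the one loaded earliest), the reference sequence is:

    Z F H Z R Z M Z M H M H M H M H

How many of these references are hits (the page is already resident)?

10

Z: miss, frames {Z}
F: miss, frames {Z,F}
H: miss, frames {Z,F,H}
Z: hit
R: miss, evict F, frames {Z,H,R}
Z: hit
M: miss, evict H, frames {Z,R,M}
Z: hit
M: hit
H: miss, evict R, frames {Z,M,H}
M: hit
H: hit
M: hit
H: hit
M: hit
H: hit
Hits: 10.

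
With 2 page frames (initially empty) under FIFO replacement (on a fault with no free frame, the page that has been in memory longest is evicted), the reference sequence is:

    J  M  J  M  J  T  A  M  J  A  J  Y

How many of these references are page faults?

8

J → miss, frames {J}
M → miss, frames {J,M}
J → hit
M → hit
J → hit
T → miss, evict J, frames {M,T}
A → miss, evict M, frames {T,A}
M → miss, evict T, frames {A,M}
J → miss, evict A, frames {M,J}
A → miss, evict M, frames {J,A}
J → hit
Y → miss, evict J, frames {A,Y}
Page faults: 8.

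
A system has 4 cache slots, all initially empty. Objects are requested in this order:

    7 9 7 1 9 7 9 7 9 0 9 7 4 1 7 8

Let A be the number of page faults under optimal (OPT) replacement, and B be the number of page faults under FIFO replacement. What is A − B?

Under OPT: F F . F . . . . . F . . F . . F → 6 faults.
Under FIFO: F F . F . . . . . F . . F . F F → 7 faults.
A − B = 6 − 7 = -1.

-1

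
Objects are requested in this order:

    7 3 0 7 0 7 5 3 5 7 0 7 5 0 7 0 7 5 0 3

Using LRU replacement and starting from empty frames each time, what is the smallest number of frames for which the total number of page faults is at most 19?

f=1: 20 faults
f=2: 14 faults
f=3: 7 faults
f=4: 4 faults
Smallest f with faults ≤ 19 is 2.

2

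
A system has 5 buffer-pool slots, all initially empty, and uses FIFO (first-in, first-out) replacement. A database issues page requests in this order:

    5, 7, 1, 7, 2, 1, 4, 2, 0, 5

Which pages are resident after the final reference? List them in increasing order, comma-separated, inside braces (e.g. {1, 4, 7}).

{0, 1, 2, 4, 5}

5 → fault, frames {5}
7 → fault, frames {5,7}
1 → fault, frames {5,7,1}
7 → hit
2 → fault, frames {5,7,1,2}
1 → hit
4 → fault, frames {5,7,1,2,4}
2 → hit
0 → fault, evict 5, frames {7,1,2,4,0}
5 → fault, evict 7, frames {1,2,4,0,5}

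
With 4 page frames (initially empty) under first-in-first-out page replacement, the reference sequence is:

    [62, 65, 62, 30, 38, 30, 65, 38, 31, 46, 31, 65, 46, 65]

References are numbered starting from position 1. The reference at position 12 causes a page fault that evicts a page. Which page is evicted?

pos 1: 62: fault, frames (62)
pos 2: 65: fault, frames (62 65)
pos 3: 62: hit
pos 4: 30: fault, frames (62 65 30)
pos 5: 38: fault, frames (62 65 30 38)
pos 6: 30: hit
pos 7: 65: hit
pos 8: 38: hit
pos 9: 31: fault, evict 62, frames (65 30 38 31)
pos 10: 46: fault, evict 65, frames (30 38 31 46)
pos 11: 31: hit
pos 12: 65: fault, evict 30, frames (38 31 46 65)
At position 12, page 30 is evicted.

30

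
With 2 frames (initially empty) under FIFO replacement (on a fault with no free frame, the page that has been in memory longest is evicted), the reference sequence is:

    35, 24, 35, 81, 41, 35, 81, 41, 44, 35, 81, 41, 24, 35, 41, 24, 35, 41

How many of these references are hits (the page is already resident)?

1

35 → fault, frames [35]
24 → fault, frames [35, 24]
35 → hit
81 → fault, evict 35, frames [24, 81]
41 → fault, evict 24, frames [81, 41]
35 → fault, evict 81, frames [41, 35]
81 → fault, evict 41, frames [35, 81]
41 → fault, evict 35, frames [81, 41]
44 → fault, evict 81, frames [41, 44]
35 → fault, evict 41, frames [44, 35]
81 → fault, evict 44, frames [35, 81]
41 → fault, evict 35, frames [81, 41]
24 → fault, evict 81, frames [41, 24]
35 → fault, evict 41, frames [24, 35]
41 → fault, evict 24, frames [35, 41]
24 → fault, evict 35, frames [41, 24]
35 → fault, evict 41, frames [24, 35]
41 → fault, evict 24, frames [35, 41]
Hits: 1.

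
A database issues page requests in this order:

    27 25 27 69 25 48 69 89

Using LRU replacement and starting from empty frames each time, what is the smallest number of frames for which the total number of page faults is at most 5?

3

f=1: 8 faults
f=2: 7 faults
f=3: 5 faults
f=4: 5 faults
f=5: 5 faults
Smallest f with faults ≤ 5 is 3.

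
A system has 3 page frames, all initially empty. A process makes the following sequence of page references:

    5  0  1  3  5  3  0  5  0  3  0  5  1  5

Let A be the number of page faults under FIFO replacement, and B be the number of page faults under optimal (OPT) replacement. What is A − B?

2

Under FIFO: F F F F F . F . . . . . F . → 7 faults.
Under OPT: F F F F . . . . . . . . F . → 5 faults.
A − B = 7 − 5 = 2.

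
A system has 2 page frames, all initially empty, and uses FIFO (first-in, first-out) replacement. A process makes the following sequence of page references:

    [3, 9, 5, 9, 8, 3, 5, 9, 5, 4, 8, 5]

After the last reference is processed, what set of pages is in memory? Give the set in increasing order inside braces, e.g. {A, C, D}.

3 -> fault, frames [3]
9 -> fault, frames [3, 9]
5 -> fault, evict 3, frames [9, 5]
9 -> hit
8 -> fault, evict 9, frames [5, 8]
3 -> fault, evict 5, frames [8, 3]
5 -> fault, evict 8, frames [3, 5]
9 -> fault, evict 3, frames [5, 9]
5 -> hit
4 -> fault, evict 5, frames [9, 4]
8 -> fault, evict 9, frames [4, 8]
5 -> fault, evict 4, frames [8, 5]

{5, 8}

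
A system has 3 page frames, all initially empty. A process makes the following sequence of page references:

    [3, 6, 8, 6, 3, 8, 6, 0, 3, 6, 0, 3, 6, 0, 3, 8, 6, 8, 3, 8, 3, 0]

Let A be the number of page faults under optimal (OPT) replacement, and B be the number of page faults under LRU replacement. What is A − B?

Under OPT: F F F . . . . F . . . . . . . F . . . . . F → 6 faults.
Under LRU: F F F . . . . F F . . . . . . F F . . . . F → 8 faults.
A − B = 6 − 8 = -2.

-2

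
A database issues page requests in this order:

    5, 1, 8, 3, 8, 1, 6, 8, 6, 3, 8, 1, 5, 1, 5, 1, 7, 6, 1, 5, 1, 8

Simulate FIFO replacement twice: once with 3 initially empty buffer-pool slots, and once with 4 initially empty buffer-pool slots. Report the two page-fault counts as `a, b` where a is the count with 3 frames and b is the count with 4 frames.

12, 9

3 frames: F F F F . . F . . . . F F . . . F F F F . F → 12 faults.
4 frames: F F F F . . F . . . . . F F . . F . . . . F → 9 faults.
9 < 12: adding a frame reduced faults, as is typical.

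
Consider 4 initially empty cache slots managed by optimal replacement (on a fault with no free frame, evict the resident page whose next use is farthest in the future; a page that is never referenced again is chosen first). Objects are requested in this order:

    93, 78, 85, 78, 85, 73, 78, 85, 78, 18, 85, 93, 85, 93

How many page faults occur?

93 -> miss, frames {93}
78 -> miss, frames {93,78}
85 -> miss, frames {93,78,85}
78 -> hit
85 -> hit
73 -> miss, frames {93,78,85,73}
78 -> hit
85 -> hit
78 -> hit
18 -> miss, evict 73, frames {93,78,85,18}
85 -> hit
93 -> hit
85 -> hit
93 -> hit
Page faults: 5.

5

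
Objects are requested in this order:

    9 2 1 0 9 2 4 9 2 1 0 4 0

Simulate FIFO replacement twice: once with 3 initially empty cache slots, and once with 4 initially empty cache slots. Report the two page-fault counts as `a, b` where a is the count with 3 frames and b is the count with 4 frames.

3 frames: F F F F F F F . . F F . . → 9 faults.
4 frames: F F F F . . F F F F F F . → 10 faults.
10 > 9: adding a frame increased faults — Belady's anomaly.

9, 10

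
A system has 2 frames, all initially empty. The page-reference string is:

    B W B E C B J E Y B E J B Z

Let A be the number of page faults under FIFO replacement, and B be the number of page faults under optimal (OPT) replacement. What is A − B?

Under FIFO: F F . F F F F F F F F F F F → 13 faults.
Under OPT: F F . F F . F F F . F F . F → 10 faults.
A − B = 13 − 10 = 3.

3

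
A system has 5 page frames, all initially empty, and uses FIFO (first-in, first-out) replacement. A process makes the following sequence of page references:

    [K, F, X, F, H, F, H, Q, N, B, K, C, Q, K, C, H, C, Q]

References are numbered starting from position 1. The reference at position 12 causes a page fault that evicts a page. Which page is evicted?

pos 1: K -> fault, frames (K)
pos 2: F -> fault, frames (K F)
pos 3: X -> fault, frames (K F X)
pos 4: F -> hit
pos 5: H -> fault, frames (K F X H)
pos 6: F -> hit
pos 7: H -> hit
pos 8: Q -> fault, frames (K F X H Q)
pos 9: N -> fault, evict K, frames (F X H Q N)
pos 10: B -> fault, evict F, frames (X H Q N B)
pos 11: K -> fault, evict X, frames (H Q N B K)
pos 12: C -> fault, evict H, frames (Q N B K C)
At position 12, page H is evicted.

H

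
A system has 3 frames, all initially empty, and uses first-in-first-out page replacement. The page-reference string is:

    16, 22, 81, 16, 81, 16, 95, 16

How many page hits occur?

16: miss, frames {16}
22: miss, frames {16,22}
81: miss, frames {16,22,81}
16: hit
81: hit
16: hit
95: miss, evict 16, frames {22,81,95}
16: miss, evict 22, frames {81,95,16}
Hits: 3.

3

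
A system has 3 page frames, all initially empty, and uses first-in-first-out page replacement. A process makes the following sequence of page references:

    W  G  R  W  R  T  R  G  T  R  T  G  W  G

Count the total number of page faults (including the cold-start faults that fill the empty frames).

6

W -> miss, frames {W}
G -> miss, frames {W,G}
R -> miss, frames {W,G,R}
W -> hit
R -> hit
T -> miss, evict W, frames {G,R,T}
R -> hit
G -> hit
T -> hit
R -> hit
T -> hit
G -> hit
W -> miss, evict G, frames {R,T,W}
G -> miss, evict R, frames {T,W,G}
Page faults: 6.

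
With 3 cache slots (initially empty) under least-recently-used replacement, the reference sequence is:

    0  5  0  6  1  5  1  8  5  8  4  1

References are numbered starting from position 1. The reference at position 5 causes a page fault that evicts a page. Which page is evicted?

pos 1: 0 -> miss, frames {0}
pos 2: 5 -> miss, frames {0,5}
pos 3: 0 -> hit
pos 4: 6 -> miss, frames {5,0,6}
pos 5: 1 -> miss, evict 5, frames {0,6,1}
At position 5, page 5 is evicted.

5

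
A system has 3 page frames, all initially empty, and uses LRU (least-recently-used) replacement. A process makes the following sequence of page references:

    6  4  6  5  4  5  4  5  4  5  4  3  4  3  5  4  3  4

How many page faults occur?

4

6 → miss, frames (6)
4 → miss, frames (6 4)
6 → hit
5 → miss, frames (4 6 5)
4 → hit
5 → hit
4 → hit
5 → hit
4 → hit
5 → hit
4 → hit
3 → miss, evict 6, frames (5 4 3)
4 → hit
3 → hit
5 → hit
4 → hit
3 → hit
4 → hit
Page faults: 4.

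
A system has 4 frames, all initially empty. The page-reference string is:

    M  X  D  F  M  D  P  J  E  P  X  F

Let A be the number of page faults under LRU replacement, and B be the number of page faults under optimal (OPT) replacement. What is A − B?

2

Under LRU: F F F F . . F F F . F F → 9 faults.
Under OPT: F F F F . . F F F . . . → 7 faults.
A − B = 9 − 7 = 2.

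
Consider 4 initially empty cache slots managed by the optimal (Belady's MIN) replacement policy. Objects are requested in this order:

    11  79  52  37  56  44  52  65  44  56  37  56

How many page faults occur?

11 -> fault, frames (11)
79 -> fault, frames (11 79)
52 -> fault, frames (11 79 52)
37 -> fault, frames (11 79 52 37)
56 -> fault, evict 79, frames (11 52 37 56)
44 -> fault, evict 11, frames (52 37 56 44)
52 -> hit
65 -> fault, evict 52, frames (37 56 44 65)
44 -> hit
56 -> hit
37 -> hit
56 -> hit
Page faults: 7.

7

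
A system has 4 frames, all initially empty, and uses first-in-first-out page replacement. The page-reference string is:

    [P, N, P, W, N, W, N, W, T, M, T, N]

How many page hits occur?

7

P -> miss, frames {P}
N -> miss, frames {P,N}
P -> hit
W -> miss, frames {P,N,W}
N -> hit
W -> hit
N -> hit
W -> hit
T -> miss, frames {P,N,W,T}
M -> miss, evict P, frames {N,W,T,M}
T -> hit
N -> hit
Hits: 7.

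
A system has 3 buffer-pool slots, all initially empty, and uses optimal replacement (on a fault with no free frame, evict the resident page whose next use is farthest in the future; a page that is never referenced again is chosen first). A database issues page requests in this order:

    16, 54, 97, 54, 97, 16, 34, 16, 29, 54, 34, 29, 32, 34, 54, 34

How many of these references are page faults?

6

16 → fault, frames (16)
54 → fault, frames (16 54)
97 → fault, frames (16 54 97)
54 → hit
97 → hit
16 → hit
34 → fault, evict 97, frames (16 54 34)
16 → hit
29 → fault, evict 16, frames (54 34 29)
54 → hit
34 → hit
29 → hit
32 → fault, evict 29, frames (54 34 32)
34 → hit
54 → hit
34 → hit
Page faults: 6.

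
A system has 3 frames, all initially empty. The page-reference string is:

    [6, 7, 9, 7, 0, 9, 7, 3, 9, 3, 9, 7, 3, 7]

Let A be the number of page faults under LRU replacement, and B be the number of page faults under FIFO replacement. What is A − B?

-1

Under LRU: F F F . F . . F . . . . . . → 5 faults.
Under FIFO: F F F . F . . F . . . F . . → 6 faults.
A − B = 5 − 6 = -1.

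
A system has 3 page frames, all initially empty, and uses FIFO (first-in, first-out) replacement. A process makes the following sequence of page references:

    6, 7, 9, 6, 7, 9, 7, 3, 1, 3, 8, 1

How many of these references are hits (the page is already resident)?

6

6 → miss, frames (6)
7 → miss, frames (6 7)
9 → miss, frames (6 7 9)
6 → hit
7 → hit
9 → hit
7 → hit
3 → miss, evict 6, frames (7 9 3)
1 → miss, evict 7, frames (9 3 1)
3 → hit
8 → miss, evict 9, frames (3 1 8)
1 → hit
Hits: 6.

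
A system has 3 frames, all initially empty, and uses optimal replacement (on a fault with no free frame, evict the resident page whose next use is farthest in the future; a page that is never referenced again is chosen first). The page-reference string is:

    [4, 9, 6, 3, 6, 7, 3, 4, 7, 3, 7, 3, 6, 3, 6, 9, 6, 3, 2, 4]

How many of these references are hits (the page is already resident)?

4 -> miss, frames (4)
9 -> miss, frames (4 9)
6 -> miss, frames (4 9 6)
3 -> miss, evict 9, frames (4 6 3)
6 -> hit
7 -> miss, evict 6, frames (4 3 7)
3 -> hit
4 -> hit
7 -> hit
3 -> hit
7 -> hit
3 -> hit
6 -> miss, evict 7, frames (4 3 6)
3 -> hit
6 -> hit
9 -> miss, evict 4, frames (3 6 9)
6 -> hit
3 -> hit
2 -> miss, evict 9, frames (3 6 2)
4 -> miss, evict 2, frames (3 6 4)
Hits: 11.

11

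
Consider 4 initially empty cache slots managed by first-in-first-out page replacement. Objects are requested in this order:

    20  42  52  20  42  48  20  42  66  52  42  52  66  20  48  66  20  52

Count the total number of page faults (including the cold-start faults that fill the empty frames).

6

20 → fault, frames {20}
42 → fault, frames {20,42}
52 → fault, frames {20,42,52}
20 → hit
42 → hit
48 → fault, frames {20,42,52,48}
20 → hit
42 → hit
66 → fault, evict 20, frames {42,52,48,66}
52 → hit
42 → hit
52 → hit
66 → hit
20 → fault, evict 42, frames {52,48,66,20}
48 → hit
66 → hit
20 → hit
52 → hit
Page faults: 6.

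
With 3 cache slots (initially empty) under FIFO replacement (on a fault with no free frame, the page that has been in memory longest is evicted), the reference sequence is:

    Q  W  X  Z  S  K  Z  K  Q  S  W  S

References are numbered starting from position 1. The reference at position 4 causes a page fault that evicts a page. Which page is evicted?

pos 1: Q → miss, frames [Q]
pos 2: W → miss, frames [Q, W]
pos 3: X → miss, frames [Q, W, X]
pos 4: Z → miss, evict Q, frames [W, X, Z]
At position 4, page Q is evicted.

Q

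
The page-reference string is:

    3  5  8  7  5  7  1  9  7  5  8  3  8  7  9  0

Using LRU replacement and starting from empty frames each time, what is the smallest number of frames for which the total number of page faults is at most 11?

4

f=1: 16 faults
f=2: 14 faults
f=3: 12 faults
f=4: 10 faults
f=5: 8 faults
f=6: 7 faults
f=7: 7 faults
Smallest f with faults ≤ 11 is 4.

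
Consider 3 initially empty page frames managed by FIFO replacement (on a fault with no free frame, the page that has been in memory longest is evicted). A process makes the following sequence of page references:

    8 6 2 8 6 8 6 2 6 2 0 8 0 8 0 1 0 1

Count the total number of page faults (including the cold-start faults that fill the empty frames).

8 → miss, frames {8}
6 → miss, frames {8,6}
2 → miss, frames {8,6,2}
8 → hit
6 → hit
8 → hit
6 → hit
2 → hit
6 → hit
2 → hit
0 → miss, evict 8, frames {6,2,0}
8 → miss, evict 6, frames {2,0,8}
0 → hit
8 → hit
0 → hit
1 → miss, evict 2, frames {0,8,1}
0 → hit
1 → hit
Page faults: 6.

6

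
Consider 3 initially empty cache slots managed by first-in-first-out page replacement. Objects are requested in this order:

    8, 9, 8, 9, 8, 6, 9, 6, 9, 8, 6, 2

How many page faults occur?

8: fault, frames {8}
9: fault, frames {8,9}
8: hit
9: hit
8: hit
6: fault, frames {8,9,6}
9: hit
6: hit
9: hit
8: hit
6: hit
2: fault, evict 8, frames {9,6,2}
Page faults: 4.

4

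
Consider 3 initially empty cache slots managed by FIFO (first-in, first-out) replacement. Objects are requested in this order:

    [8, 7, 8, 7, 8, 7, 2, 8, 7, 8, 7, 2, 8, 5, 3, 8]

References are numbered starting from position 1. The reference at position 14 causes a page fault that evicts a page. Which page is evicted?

8

pos 1: 8 → fault, frames {8}
pos 2: 7 → fault, frames {8,7}
pos 3: 8 → hit
pos 4: 7 → hit
pos 5: 8 → hit
pos 6: 7 → hit
pos 7: 2 → fault, frames {8,7,2}
pos 8: 8 → hit
pos 9: 7 → hit
pos 10: 8 → hit
pos 11: 7 → hit
pos 12: 2 → hit
pos 13: 8 → hit
pos 14: 5 → fault, evict 8, frames {7,2,5}
At position 14, page 8 is evicted.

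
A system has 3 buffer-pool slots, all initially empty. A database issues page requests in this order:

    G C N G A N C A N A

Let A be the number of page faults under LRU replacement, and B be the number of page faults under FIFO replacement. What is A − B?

1

Under LRU: F F F . F . F . . . → 5 faults.
Under FIFO: F F F . F . . . . . → 4 faults.
A − B = 5 − 4 = 1.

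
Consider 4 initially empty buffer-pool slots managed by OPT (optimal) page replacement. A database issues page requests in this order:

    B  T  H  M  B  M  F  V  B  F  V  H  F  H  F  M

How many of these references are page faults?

7

B → fault, frames [B]
T → fault, frames [B, T]
H → fault, frames [B, T, H]
M → fault, frames [B, T, H, M]
B → hit
M → hit
F → fault, evict T, frames [B, H, M, F]
V → fault, evict M, frames [B, H, F, V]
B → hit
F → hit
V → hit
H → hit
F → hit
H → hit
F → hit
M → fault, evict V, frames [B, H, F, M]
Page faults: 7.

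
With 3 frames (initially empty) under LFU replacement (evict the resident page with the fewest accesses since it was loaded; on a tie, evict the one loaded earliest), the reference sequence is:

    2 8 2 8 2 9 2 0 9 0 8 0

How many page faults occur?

6

2: miss, frames (2)
8: miss, frames (2 8)
2: hit
8: hit
2: hit
9: miss, frames (2 8 9)
2: hit
0: miss, evict 9, frames (2 8 0)
9: miss, evict 0, frames (2 8 9)
0: miss, evict 9, frames (2 8 0)
8: hit
0: hit
Page faults: 6.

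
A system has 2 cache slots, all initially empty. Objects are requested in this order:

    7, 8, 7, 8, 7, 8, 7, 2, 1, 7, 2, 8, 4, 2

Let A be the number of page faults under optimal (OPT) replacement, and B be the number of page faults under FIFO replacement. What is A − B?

Under OPT: F F . . . . . F F . F F F . → 7 faults.
Under FIFO: F F . . . . . F F F F F F F → 9 faults.
A − B = 7 − 9 = -2.

-2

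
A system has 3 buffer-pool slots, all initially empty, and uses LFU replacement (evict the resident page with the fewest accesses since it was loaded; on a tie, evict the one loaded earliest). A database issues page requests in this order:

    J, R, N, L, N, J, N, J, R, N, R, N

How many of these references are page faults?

J: miss, frames [J]
R: miss, frames [J, R]
N: miss, frames [J, R, N]
L: miss, evict J, frames [R, N, L]
N: hit
J: miss, evict R, frames [N, L, J]
N: hit
J: hit
R: miss, evict L, frames [N, J, R]
N: hit
R: hit
N: hit
Page faults: 6.

6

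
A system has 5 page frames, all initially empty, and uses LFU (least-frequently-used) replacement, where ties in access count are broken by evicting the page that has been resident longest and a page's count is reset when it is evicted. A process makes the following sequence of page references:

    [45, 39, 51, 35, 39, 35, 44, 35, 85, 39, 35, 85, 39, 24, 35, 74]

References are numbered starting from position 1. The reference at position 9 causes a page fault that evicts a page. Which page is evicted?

45

pos 1: 45 -> fault, frames [45]
pos 2: 39 -> fault, frames [45, 39]
pos 3: 51 -> fault, frames [45, 39, 51]
pos 4: 35 -> fault, frames [45, 39, 51, 35]
pos 5: 39 -> hit
pos 6: 35 -> hit
pos 7: 44 -> fault, frames [45, 39, 51, 35, 44]
pos 8: 35 -> hit
pos 9: 85 -> fault, evict 45, frames [39, 51, 35, 44, 85]
At position 9, page 45 is evicted.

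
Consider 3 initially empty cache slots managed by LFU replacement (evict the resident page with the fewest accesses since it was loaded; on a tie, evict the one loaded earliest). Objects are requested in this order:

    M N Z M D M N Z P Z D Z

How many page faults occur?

8

M -> fault, frames (M)
N -> fault, frames (M N)
Z -> fault, frames (M N Z)
M -> hit
D -> fault, evict N, frames (M Z D)
M -> hit
N -> fault, evict Z, frames (M D N)
Z -> fault, evict D, frames (M N Z)
P -> fault, evict N, frames (M Z P)
Z -> hit
D -> fault, evict P, frames (M Z D)
Z -> hit
Page faults: 8.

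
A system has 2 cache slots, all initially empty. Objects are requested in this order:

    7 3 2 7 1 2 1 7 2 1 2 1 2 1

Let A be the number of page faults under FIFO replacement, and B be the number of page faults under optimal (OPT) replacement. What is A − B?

3

Under FIFO: F F F F F F . F . F F . . . → 9 faults.
Under OPT: F F F . F . . F . F . . . . → 6 faults.
A − B = 9 − 6 = 3.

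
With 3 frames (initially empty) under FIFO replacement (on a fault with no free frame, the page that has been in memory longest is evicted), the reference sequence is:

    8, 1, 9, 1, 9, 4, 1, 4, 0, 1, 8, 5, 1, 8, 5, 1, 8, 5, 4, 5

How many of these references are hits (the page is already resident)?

8 -> miss, frames (8)
1 -> miss, frames (8 1)
9 -> miss, frames (8 1 9)
1 -> hit
9 -> hit
4 -> miss, evict 8, frames (1 9 4)
1 -> hit
4 -> hit
0 -> miss, evict 1, frames (9 4 0)
1 -> miss, evict 9, frames (4 0 1)
8 -> miss, evict 4, frames (0 1 8)
5 -> miss, evict 0, frames (1 8 5)
1 -> hit
8 -> hit
5 -> hit
1 -> hit
8 -> hit
5 -> hit
4 -> miss, evict 1, frames (8 5 4)
5 -> hit
Hits: 11.

11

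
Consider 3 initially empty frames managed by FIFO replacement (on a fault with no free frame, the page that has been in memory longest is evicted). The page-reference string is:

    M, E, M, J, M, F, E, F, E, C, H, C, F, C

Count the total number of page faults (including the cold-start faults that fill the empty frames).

6

M: fault, frames (M)
E: fault, frames (M E)
M: hit
J: fault, frames (M E J)
M: hit
F: fault, evict M, frames (E J F)
E: hit
F: hit
E: hit
C: fault, evict E, frames (J F C)
H: fault, evict J, frames (F C H)
C: hit
F: hit
C: hit
Page faults: 6.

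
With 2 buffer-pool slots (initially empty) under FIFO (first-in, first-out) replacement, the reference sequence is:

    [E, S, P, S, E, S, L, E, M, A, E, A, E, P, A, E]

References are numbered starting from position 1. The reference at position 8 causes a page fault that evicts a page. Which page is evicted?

pos 1: E: miss, frames {E}
pos 2: S: miss, frames {E,S}
pos 3: P: miss, evict E, frames {S,P}
pos 4: S: hit
pos 5: E: miss, evict S, frames {P,E}
pos 6: S: miss, evict P, frames {E,S}
pos 7: L: miss, evict E, frames {S,L}
pos 8: E: miss, evict S, frames {L,E}
At position 8, page S is evicted.

S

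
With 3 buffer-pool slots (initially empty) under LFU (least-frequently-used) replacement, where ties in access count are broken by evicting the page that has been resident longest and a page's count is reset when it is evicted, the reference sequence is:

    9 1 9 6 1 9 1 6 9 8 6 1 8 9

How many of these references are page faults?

6

9: miss, frames (9)
1: miss, frames (9 1)
9: hit
6: miss, frames (9 1 6)
1: hit
9: hit
1: hit
6: hit
9: hit
8: miss, evict 6, frames (9 1 8)
6: miss, evict 8, frames (9 1 6)
1: hit
8: miss, evict 6, frames (9 1 8)
9: hit
Page faults: 6.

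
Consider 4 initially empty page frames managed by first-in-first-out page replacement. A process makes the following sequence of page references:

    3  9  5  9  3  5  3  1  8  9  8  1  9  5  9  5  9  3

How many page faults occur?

3 → miss, frames {3}
9 → miss, frames {3,9}
5 → miss, frames {3,9,5}
9 → hit
3 → hit
5 → hit
3 → hit
1 → miss, frames {3,9,5,1}
8 → miss, evict 3, frames {9,5,1,8}
9 → hit
8 → hit
1 → hit
9 → hit
5 → hit
9 → hit
5 → hit
9 → hit
3 → miss, evict 9, frames {5,1,8,3}
Page faults: 6.

6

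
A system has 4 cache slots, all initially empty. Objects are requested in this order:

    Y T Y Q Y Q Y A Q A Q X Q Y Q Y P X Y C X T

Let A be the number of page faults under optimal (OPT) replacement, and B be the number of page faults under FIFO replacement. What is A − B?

-2

Under OPT: F F . F . . . F . . . F . . . . F . . F . . → 7 faults.
Under FIFO: F F . F . . . F . . . F . F . . F . . F . F → 9 faults.
A − B = 7 − 9 = -2.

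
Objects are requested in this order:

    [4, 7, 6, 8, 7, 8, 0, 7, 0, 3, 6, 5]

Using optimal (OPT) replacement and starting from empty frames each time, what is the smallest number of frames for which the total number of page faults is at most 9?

2

f=1: 12 faults
f=2: 8 faults
f=3: 7 faults
f=4: 7 faults
f=5: 7 faults
f=6: 7 faults
f=7: 7 faults
Smallest f with faults ≤ 9 is 2.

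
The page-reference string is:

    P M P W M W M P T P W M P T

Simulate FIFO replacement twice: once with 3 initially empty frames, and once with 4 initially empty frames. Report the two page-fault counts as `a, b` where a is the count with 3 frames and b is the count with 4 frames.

6, 4

3 frames: F F . F . . . . F F . F . . → 6 faults.
4 frames: F F . F . . . . F . . . . . → 4 faults.
4 < 6: adding a frame reduced faults, as is typical.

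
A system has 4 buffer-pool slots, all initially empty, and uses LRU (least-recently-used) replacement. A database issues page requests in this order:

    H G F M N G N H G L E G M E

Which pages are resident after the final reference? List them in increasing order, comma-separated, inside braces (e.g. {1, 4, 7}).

{E, G, L, M}

H: miss, frames (H)
G: miss, frames (H G)
F: miss, frames (H G F)
M: miss, frames (H G F M)
N: miss, evict H, frames (G F M N)
G: hit
N: hit
H: miss, evict F, frames (M G N H)
G: hit
L: miss, evict M, frames (N H G L)
E: miss, evict N, frames (H G L E)
G: hit
M: miss, evict H, frames (L E G M)
E: hit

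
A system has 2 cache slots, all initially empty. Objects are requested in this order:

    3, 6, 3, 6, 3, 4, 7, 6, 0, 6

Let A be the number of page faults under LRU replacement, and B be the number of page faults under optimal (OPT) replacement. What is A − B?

1

Under LRU: F F . . . F F F F . → 6 faults.
Under OPT: F F . . . F F . F . → 5 faults.
A − B = 6 − 5 = 1.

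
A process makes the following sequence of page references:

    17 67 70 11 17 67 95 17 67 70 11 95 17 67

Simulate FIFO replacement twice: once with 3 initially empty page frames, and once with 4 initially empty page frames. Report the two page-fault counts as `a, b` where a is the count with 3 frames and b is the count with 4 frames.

11, 12

3 frames: F F F F F F F . . F F . F F → 11 faults.
4 frames: F F F F . . F F F F F F F F → 12 faults.
12 > 11: adding a frame increased faults — Belady's anomaly.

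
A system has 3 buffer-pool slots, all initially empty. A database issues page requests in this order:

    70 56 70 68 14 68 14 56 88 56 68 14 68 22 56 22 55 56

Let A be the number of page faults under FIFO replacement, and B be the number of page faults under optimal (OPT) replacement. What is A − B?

Under FIFO: F F . F F . . . F F F F . F F . F . → 11 faults.
Under OPT: F F . F F . . . F . . F . F . . F . → 8 faults.
A − B = 11 − 8 = 3.

3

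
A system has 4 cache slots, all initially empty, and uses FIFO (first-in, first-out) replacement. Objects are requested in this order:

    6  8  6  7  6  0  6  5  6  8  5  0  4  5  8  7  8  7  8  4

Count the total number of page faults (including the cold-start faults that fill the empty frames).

9

6 → miss, frames {6}
8 → miss, frames {6,8}
6 → hit
7 → miss, frames {6,8,7}
6 → hit
0 → miss, frames {6,8,7,0}
6 → hit
5 → miss, evict 6, frames {8,7,0,5}
6 → miss, evict 8, frames {7,0,5,6}
8 → miss, evict 7, frames {0,5,6,8}
5 → hit
0 → hit
4 → miss, evict 0, frames {5,6,8,4}
5 → hit
8 → hit
7 → miss, evict 5, frames {6,8,4,7}
8 → hit
7 → hit
8 → hit
4 → hit
Page faults: 9.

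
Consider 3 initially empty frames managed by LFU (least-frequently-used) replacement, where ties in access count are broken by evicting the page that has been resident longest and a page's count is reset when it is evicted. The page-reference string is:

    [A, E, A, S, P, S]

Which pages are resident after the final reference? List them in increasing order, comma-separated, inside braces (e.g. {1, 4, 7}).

{A, P, S}

A: miss, frames [A]
E: miss, frames [A, E]
A: hit
S: miss, frames [A, E, S]
P: miss, evict E, frames [A, S, P]
S: hit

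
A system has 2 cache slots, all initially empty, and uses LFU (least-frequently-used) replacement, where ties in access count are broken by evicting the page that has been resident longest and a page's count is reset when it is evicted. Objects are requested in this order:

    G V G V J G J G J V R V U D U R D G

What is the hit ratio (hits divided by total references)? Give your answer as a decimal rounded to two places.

G -> miss, frames [G]
V -> miss, frames [G, V]
G -> hit
V -> hit
J -> miss, evict G, frames [V, J]
G -> miss, evict J, frames [V, G]
J -> miss, evict G, frames [V, J]
G -> miss, evict J, frames [V, G]
J -> miss, evict G, frames [V, J]
V -> hit
R -> miss, evict J, frames [V, R]
V -> hit
U -> miss, evict R, frames [V, U]
D -> miss, evict U, frames [V, D]
U -> miss, evict D, frames [V, U]
R -> miss, evict U, frames [V, R]
D -> miss, evict R, frames [V, D]
G -> miss, evict D, frames [V, G]
Hits: 4 of 18 references → 4/18 = 0.2222.

0.22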